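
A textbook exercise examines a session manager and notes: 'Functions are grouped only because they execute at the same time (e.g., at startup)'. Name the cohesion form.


Reasoning: Related by timing only
Type: Temporal cohesion

Temporal cohesion


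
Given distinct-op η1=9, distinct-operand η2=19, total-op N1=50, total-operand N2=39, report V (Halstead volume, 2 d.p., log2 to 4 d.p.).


Formula: V = N * log2(η), where N = N1 + N2 and η = η1 + η2
η = 9 + 19 = 28
N = 50 + 39 = 89
log2(28) ≈ 4.8074
V = 89 * 4.8074 = 427.86

427.86


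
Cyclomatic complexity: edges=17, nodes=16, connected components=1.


Formula: V(G) = E - N + 2P
V(G) = 17 - 16 + 2*1
V(G) = 1 + 2
V(G) = 3

3


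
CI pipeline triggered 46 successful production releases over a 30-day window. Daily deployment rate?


Formula: deployments per day = releases / days
= 46 / 30
= 1.533 deploys/day
(equivalently, 10.73 deploys/week)

1.533 deploys/day


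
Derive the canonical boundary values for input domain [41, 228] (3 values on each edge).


Range: [41, 228]
Boundaries: just below min, min, min+1, max-1, max, just above max
Values: [40, 41, 42, 227, 228, 229]

[40, 41, 42, 227, 228, 229]


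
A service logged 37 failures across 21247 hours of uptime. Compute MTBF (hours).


Formula: MTBF = Total operating time / Number of failures
MTBF = 21247 / 37
MTBF = 574.24 hours

574.24 hours


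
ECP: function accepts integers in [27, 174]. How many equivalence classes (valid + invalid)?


Valid range: [27, 174]
Class 1: x < 27 — invalid
Class 2: 27 ≤ x ≤ 174 — valid
Class 3: x > 174 — invalid
Total equivalence classes: 3

3 equivalence classes


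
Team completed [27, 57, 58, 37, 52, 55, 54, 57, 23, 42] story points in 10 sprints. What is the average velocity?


Formula: Avg velocity = Total points / Number of sprints
Points: [27, 57, 58, 37, 52, 55, 54, 57, 23, 42]
Sum = 27 + 57 + 58 + 37 + 52 + 55 + 54 + 57 + 23 + 42 = 462
Avg velocity = 462 / 10 = 46.2 points/sprint

46.2 points/sprint


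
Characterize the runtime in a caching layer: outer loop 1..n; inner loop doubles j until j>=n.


Reasoning: linear outer times logarithmic inner
Complexity: O(n log n)

O(n log n)


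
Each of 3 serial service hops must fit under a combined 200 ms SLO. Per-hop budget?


Formula: per_stage = total_budget / stages
per_stage = 200 / 3
per_stage = 66.67 ms

66.67 ms


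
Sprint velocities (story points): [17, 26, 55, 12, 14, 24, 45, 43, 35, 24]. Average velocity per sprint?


Formula: Avg velocity = Total points / Number of sprints
Points: [17, 26, 55, 12, 14, 24, 45, 43, 35, 24]
Sum = 17 + 26 + 55 + 12 + 14 + 24 + 45 + 43 + 35 + 24 = 295
Avg velocity = 295 / 10 = 29.5 points/sprint

29.5 points/sprint


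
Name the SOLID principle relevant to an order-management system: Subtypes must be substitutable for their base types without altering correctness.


This describes the Liskov Substitution Principle (LSP)

Liskov Substitution Principle (LSP)


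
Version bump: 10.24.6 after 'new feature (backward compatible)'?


Current: 10.24.6
Change category: 'new feature (backward compatible)' → minor bump
SemVer rule: minor bump → increment MINOR, reset PATCH to 0 (MAJOR unchanged)
New: 10.25.0

10.25.0


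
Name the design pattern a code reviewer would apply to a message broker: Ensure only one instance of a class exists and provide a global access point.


This matches the Singleton pattern

Singleton


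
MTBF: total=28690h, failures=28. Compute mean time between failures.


Formula: MTBF = Total operating time / Number of failures
MTBF = 28690 / 28
MTBF = 1024.64 hours

1024.64 hours


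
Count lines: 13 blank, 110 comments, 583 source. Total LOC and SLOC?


Total LOC = blank + comment + code
Total LOC = 13 + 110 + 583 = 706
SLOC (source only) = code = 583

Total LOC: 706, SLOC: 583


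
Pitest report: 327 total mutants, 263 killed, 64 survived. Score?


Mutation score = killed / total * 100
Mutation score = 263 / 327 * 100
Mutation score = 80.43%

80.43%


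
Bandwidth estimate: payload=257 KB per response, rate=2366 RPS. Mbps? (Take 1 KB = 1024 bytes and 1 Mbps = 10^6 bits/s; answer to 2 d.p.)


Formula: Mbps = payload_bytes * RPS * 8 / 1e6
Payload per request = 257 KB = 257 * 1024 = 263168 bytes
Total bytes/sec = 263168 * 2366 = 622655488
Total bits/sec = 622655488 * 8 = 4981243904
Mbps = 4981243904 / 1e6 = 4981.24

4981.24 Mbps


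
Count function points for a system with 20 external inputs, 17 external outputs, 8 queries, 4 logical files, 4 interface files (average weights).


UFP = EI*4 + EO*5 + EQ*4 + ILF*10 + EIF*7
UFP = 20*4 + 17*5 + 8*4 + 4*10 + 4*7
UFP = 80 + 85 + 32 + 40 + 28
UFP = 265

265


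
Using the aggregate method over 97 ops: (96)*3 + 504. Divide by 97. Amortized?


Formula: Amortized cost = Total cost / Operations
Total cost = (96 * 3) + (1 * 504)
Total cost = 288 + 504 = 792
Amortized = 792 / 97 = 8.1649

8.1649


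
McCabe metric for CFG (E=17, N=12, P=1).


Formula: V(G) = E - N + 2P
V(G) = 17 - 12 + 2*1
V(G) = 5 + 2
V(G) = 7

7


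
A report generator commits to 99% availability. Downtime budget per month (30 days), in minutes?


Formula: allowed downtime = period * (100 - SLA) / 100
Period (month (30 days)) = 43200 minutes
Unavailability fraction = (100 - 99.0) / 100
Allowed downtime = 43200 * (100 - 99.0) / 100
Allowed downtime = 432.0 minutes

432.0 minutes


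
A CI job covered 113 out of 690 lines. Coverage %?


Coverage = covered / total * 100
Coverage = 113 / 690 * 100
Coverage = 16.38%

16.38%


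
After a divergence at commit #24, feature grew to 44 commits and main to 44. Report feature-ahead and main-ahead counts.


Common ancestor: commit #24
feature commits after divergence: 44 - 24 = 20
main commits after divergence: 44 - 24 = 20
feature is 20 commits ahead of main
main is 20 commits ahead of feature

feature ahead: 20, main ahead: 20


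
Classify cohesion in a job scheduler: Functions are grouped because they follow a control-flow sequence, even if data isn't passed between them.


Reasoning: Grouped by order of execution within a routine, not by data flow
Type: Procedural cohesion

Procedural cohesion


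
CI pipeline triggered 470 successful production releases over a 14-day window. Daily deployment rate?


Formula: deployments per day = releases / days
= 470 / 14
= 33.571 deploys/day
(equivalently, 235.0 deploys/week)

33.571 deploys/day


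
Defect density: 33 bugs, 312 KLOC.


Defect density = defects / KLOC
Defect density = 33 / 312
Defect density = 0.106 defects/KLOC

0.106 defects/KLOC


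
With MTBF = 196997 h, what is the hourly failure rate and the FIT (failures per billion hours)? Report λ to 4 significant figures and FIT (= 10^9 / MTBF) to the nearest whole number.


Formula: λ = 1 / MTBF; FIT = λ × 1e9 = 1e9 / MTBF
λ = 1 / 196997 ≈ 5.076e-06 failures/hour
FIT = 1e9 / 196997 ≈ 5076 failures per 1e9 hours (nearest whole number)

λ = 5.076e-06 /h, FIT = 5076


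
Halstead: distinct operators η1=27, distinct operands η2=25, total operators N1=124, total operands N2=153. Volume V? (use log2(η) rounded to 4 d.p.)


Formula: V = N * log2(η), where N = N1 + N2 and η = η1 + η2
η = 27 + 25 = 52
N = 124 + 153 = 277
log2(52) ≈ 5.7004
V = 277 * 5.7004 = 1579.01

1579.01


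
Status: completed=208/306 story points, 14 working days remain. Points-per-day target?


Formula: Required rate = Remaining points / Days left
Remaining = 306 - 208 = 98 points
Required rate = 98 / 14 = 7.0 points/day

7.0 points/day


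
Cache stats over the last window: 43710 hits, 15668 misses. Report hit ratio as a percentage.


Formula: hit rate = hits / (hits + misses) * 100
hit rate = 43710 / (43710 + 15668) * 100
hit rate = 43710 / 59378 * 100
hit rate = 73.61%

73.61%


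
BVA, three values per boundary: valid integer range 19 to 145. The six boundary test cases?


Range: [19, 145]
Boundaries: just below min, min, min+1, max-1, max, just above max
Values: [18, 19, 20, 144, 145, 146]

[18, 19, 20, 144, 145, 146]


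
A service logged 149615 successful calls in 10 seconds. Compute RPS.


Formula: throughput = requests / seconds
throughput = 149615 / 10
throughput = 14961.5 requests/second

14961.5 requests/second


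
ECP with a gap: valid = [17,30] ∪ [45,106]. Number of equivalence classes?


Valid ranges: [17,30] and [45,106]
Class 1: x < 17 — invalid
Class 2: 17 ≤ x ≤ 30 — valid
Class 3: 30 < x < 45 — invalid (gap between ranges)
Class 4: 45 ≤ x ≤ 106 — valid
Class 5: x > 106 — invalid
Total equivalence classes: 5

5 equivalence classes


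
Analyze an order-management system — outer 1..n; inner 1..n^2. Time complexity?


Reasoning: n times n^2
Complexity: O(n^3)

O(n^3)


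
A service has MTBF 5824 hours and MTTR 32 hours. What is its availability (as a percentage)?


Availability = MTBF / (MTBF + MTTR)
Availability = 5824 / (5824 + 32)
Availability = 5824 / 5856
Availability = 99.4536%

99.4536%


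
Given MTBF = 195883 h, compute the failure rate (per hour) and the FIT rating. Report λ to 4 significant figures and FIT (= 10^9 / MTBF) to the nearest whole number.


Formula: λ = 1 / MTBF; FIT = λ × 1e9 = 1e9 / MTBF
λ = 1 / 195883 ≈ 5.105e-06 failures/hour
FIT = 1e9 / 195883 ≈ 5105 failures per 1e9 hours (nearest whole number)

λ = 5.105e-06 /h, FIT = 5105


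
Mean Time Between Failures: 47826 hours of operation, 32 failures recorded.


Formula: MTBF = Total operating time / Number of failures
MTBF = 47826 / 32
MTBF = 1494.56 hours

1494.56 hours


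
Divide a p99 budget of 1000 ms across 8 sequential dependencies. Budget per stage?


Formula: per_stage = total_budget / stages
per_stage = 1000 / 8
per_stage = 125.0 ms

125.0 ms


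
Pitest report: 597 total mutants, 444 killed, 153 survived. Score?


Mutation score = killed / total * 100
Mutation score = 444 / 597 * 100
Mutation score = 74.37%

74.37%


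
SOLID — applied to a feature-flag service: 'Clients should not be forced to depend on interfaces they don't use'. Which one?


This describes the Interface Segregation Principle (ISP)

Interface Segregation Principle (ISP)


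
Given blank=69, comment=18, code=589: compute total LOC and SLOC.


Total LOC = blank + comment + code
Total LOC = 69 + 18 + 589 = 676
SLOC (source only) = code = 589

Total LOC: 676, SLOC: 589


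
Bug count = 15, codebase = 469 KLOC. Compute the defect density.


Defect density = defects / KLOC
Defect density = 15 / 469
Defect density = 0.032 defects/KLOC

0.032 defects/KLOC


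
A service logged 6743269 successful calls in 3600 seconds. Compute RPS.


Formula: throughput = requests / seconds
throughput = 6743269 / 3600
throughput = 1873.13 requests/second

1873.13 requests/second


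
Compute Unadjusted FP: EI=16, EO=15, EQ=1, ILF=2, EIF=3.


UFP = EI*4 + EO*5 + EQ*4 + ILF*10 + EIF*7
UFP = 16*4 + 15*5 + 1*4 + 2*10 + 3*7
UFP = 64 + 75 + 4 + 20 + 21
UFP = 184

184


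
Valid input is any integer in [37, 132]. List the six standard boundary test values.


Range: [37, 132]
Boundaries: just below min, min, min+1, max-1, max, just above max
Values: [36, 37, 38, 131, 132, 133]

[36, 37, 38, 131, 132, 133]


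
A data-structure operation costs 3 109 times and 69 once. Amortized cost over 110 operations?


Formula: Amortized cost = Total cost / Operations
Total cost = (109 * 3) + (1 * 69)
Total cost = 327 + 69 = 396
Amortized = 396 / 110 = 3.6

3.6


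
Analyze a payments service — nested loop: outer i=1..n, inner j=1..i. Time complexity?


Reasoning: triangle: n(n+1)/2 ~ n^2/2
Complexity: O(n^2)

O(n^2)


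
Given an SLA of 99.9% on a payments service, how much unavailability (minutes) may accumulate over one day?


Formula: allowed downtime = period * (100 - SLA) / 100
Period (day) = 1440 minutes
Unavailability fraction = (100 - 99.9) / 100
Allowed downtime = 1440 * (100 - 99.9) / 100
Allowed downtime = 1.44 minutes

1.44 minutes


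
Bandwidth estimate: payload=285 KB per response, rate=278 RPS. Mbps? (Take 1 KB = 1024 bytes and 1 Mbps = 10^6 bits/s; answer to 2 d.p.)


Formula: Mbps = payload_bytes * RPS * 8 / 1e6
Payload per request = 285 KB = 285 * 1024 = 291840 bytes
Total bytes/sec = 291840 * 278 = 81131520
Total bits/sec = 81131520 * 8 = 649052160
Mbps = 649052160 / 1e6 = 649.05

649.05 Mbps


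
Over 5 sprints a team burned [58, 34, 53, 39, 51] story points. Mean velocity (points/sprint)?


Formula: Avg velocity = Total points / Number of sprints
Points: [58, 34, 53, 39, 51]
Sum = 58 + 34 + 53 + 39 + 51 = 235
Avg velocity = 235 / 5 = 47.0 points/sprint

47.0 points/sprint


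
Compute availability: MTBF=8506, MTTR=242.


Availability = MTBF / (MTBF + MTTR)
Availability = 8506 / (8506 + 242)
Availability = 8506 / 8748
Availability = 97.2337%

97.2337%


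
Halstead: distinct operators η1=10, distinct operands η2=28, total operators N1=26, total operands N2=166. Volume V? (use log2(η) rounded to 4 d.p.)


Formula: V = N * log2(η), where N = N1 + N2 and η = η1 + η2
η = 10 + 28 = 38
N = 26 + 166 = 192
log2(38) ≈ 5.2479
V = 192 * 5.2479 = 1007.60

1007.60


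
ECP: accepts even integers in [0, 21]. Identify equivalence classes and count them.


Constraint: even integers in [0, 21]
Class 1: x < 0 — out-of-range invalid
Class 2: x in [0,21] but odd — wrong type invalid
Class 3: x in [0,21] and even — valid
Class 4: x > 21 — out-of-range invalid
Total equivalence classes: 4

4 equivalence classes


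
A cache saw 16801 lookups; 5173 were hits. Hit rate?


Formula: hit rate = hits / (hits + misses) * 100
hit rate = 5173 / (5173 + 11628) * 100
hit rate = 5173 / 16801 * 100
hit rate = 30.79%

30.79%


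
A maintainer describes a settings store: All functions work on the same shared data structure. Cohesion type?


Reasoning: Functions share data
Type: Communicational cohesion

Communicational cohesion


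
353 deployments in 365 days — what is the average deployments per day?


Formula: deployments per day = releases / days
= 353 / 365
= 0.967 deploys/day
(equivalently, 6.77 deploys/week)

0.967 deploys/day


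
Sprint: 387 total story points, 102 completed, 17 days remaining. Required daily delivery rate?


Formula: Required rate = Remaining points / Days left
Remaining = 387 - 102 = 285 points
Required rate = 285 / 17 = 16.76 points/day

16.76 points/day


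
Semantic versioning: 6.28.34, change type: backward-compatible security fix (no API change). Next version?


Current: 6.28.34
Change category: 'backward-compatible security fix (no API change)' → patch bump
SemVer rule: patch bump → increment PATCH (MAJOR and MINOR unchanged)
New: 6.28.35

6.28.35


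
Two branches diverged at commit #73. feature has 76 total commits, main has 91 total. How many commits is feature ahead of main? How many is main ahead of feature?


Common ancestor: commit #73
feature commits after divergence: 76 - 73 = 3
main commits after divergence: 91 - 73 = 18
feature is 3 commits ahead of main
main is 18 commits ahead of feature

feature ahead: 3, main ahead: 18


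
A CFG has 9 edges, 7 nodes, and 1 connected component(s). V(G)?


Formula: V(G) = E - N + 2P
V(G) = 9 - 7 + 2*1
V(G) = 2 + 2
V(G) = 4

4


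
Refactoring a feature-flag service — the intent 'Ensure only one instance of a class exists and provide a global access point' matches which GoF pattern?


This matches the Singleton pattern

Singleton


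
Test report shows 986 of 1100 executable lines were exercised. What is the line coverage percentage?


Coverage = covered / total * 100
Coverage = 986 / 1100 * 100
Coverage = 89.64%

89.64%


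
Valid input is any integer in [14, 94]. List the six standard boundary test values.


Range: [14, 94]
Boundaries: just below min, min, min+1, max-1, max, just above max
Values: [13, 14, 15, 93, 94, 95]

[13, 14, 15, 93, 94, 95]


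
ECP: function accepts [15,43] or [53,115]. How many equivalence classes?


Valid ranges: [15,43] and [53,115]
Class 1: x < 15 — invalid
Class 2: 15 ≤ x ≤ 43 — valid
Class 3: 43 < x < 53 — invalid (gap between ranges)
Class 4: 53 ≤ x ≤ 115 — valid
Class 5: x > 115 — invalid
Total equivalence classes: 5

5 equivalence classes


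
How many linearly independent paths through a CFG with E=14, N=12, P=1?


Formula: V(G) = E - N + 2P
V(G) = 14 - 12 + 2*1
V(G) = 2 + 2
V(G) = 4

4


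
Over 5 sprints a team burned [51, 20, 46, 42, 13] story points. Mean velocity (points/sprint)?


Formula: Avg velocity = Total points / Number of sprints
Points: [51, 20, 46, 42, 13]
Sum = 51 + 20 + 46 + 42 + 13 = 172
Avg velocity = 172 / 5 = 34.4 points/sprint

34.4 points/sprint


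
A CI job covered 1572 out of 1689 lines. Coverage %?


Coverage = covered / total * 100
Coverage = 1572 / 1689 * 100
Coverage = 93.07%

93.07%


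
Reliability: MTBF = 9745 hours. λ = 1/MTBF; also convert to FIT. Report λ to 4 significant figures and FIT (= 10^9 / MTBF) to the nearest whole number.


Formula: λ = 1 / MTBF; FIT = λ × 1e9 = 1e9 / MTBF
λ = 1 / 9745 ≈ 1.026e-04 failures/hour
FIT = 1e9 / 9745 ≈ 102617 failures per 1e9 hours (nearest whole number)

λ = 1.026e-04 /h, FIT = 102617


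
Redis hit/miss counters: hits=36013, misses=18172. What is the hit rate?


Formula: hit rate = hits / (hits + misses) * 100
hit rate = 36013 / (36013 + 18172) * 100
hit rate = 36013 / 54185 * 100
hit rate = 66.46%

66.46%


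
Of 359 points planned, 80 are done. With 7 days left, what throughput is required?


Formula: Required rate = Remaining points / Days left
Remaining = 359 - 80 = 279 points
Required rate = 279 / 7 = 39.86 points/day

39.86 points/day


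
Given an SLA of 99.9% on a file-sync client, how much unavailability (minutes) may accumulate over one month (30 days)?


Formula: allowed downtime = period * (100 - SLA) / 100
Period (month (30 days)) = 43200 minutes
Unavailability fraction = (100 - 99.9) / 100
Allowed downtime = 43200 * (100 - 99.9) / 100
Allowed downtime = 43.2 minutes

43.2 minutes


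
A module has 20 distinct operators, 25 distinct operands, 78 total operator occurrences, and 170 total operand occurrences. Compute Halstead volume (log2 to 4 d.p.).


Formula: V = N * log2(η), where N = N1 + N2 and η = η1 + η2
η = 20 + 25 = 45
N = 78 + 170 = 248
log2(45) ≈ 5.4919
V = 248 * 5.4919 = 1361.99

1361.99


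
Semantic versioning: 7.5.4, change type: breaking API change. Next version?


Current: 7.5.4
Change category: 'breaking API change' → major bump
SemVer rule: major bump → increment MAJOR, reset MINOR and PATCH to 0
New: 8.0.0

8.0.0


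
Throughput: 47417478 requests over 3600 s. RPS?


Formula: throughput = requests / seconds
throughput = 47417478 / 3600
throughput = 13171.52 requests/second

13171.52 requests/second


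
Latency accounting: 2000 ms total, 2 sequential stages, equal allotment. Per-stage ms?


Formula: per_stage = total_budget / stages
per_stage = 2000 / 2
per_stage = 1000.0 ms

1000.0 ms


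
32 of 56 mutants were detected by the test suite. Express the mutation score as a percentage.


Mutation score = killed / total * 100
Mutation score = 32 / 56 * 100
Mutation score = 57.14%

57.14%


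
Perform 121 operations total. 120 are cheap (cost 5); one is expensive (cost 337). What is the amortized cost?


Formula: Amortized cost = Total cost / Operations
Total cost = (120 * 5) + (1 * 337)
Total cost = 600 + 337 = 937
Amortized = 937 / 121 = 7.7438

7.7438


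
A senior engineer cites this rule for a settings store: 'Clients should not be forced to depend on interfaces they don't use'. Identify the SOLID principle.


This describes the Interface Segregation Principle (ISP)

Interface Segregation Principle (ISP)


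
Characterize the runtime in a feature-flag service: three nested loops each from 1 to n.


Reasoning: three levels of nesting over n
Complexity: O(n^3)

O(n^3)


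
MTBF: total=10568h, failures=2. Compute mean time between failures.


Formula: MTBF = Total operating time / Number of failures
MTBF = 10568 / 2
MTBF = 5284.0 hours

5284.0 hours


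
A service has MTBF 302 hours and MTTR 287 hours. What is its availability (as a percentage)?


Availability = MTBF / (MTBF + MTTR)
Availability = 302 / (302 + 287)
Availability = 302 / 589
Availability = 51.2733%

51.2733%


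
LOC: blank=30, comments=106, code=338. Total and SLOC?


Total LOC = blank + comment + code
Total LOC = 30 + 106 + 338 = 474
SLOC (source only) = code = 338

Total LOC: 474, SLOC: 338


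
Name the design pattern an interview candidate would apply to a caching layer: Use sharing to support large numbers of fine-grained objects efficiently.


This matches the Flyweight pattern

Flyweight


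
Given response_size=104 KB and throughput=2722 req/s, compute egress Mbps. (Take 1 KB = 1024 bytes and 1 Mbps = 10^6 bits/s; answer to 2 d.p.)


Formula: Mbps = payload_bytes * RPS * 8 / 1e6
Payload per request = 104 KB = 104 * 1024 = 106496 bytes
Total bytes/sec = 106496 * 2722 = 289882112
Total bits/sec = 289882112 * 8 = 2319056896
Mbps = 2319056896 / 1e6 = 2319.06

2319.06 Mbps


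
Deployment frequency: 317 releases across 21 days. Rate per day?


Formula: deployments per day = releases / days
= 317 / 21
= 15.095 deploys/day
(equivalently, 105.67 deploys/week)

15.095 deploys/day


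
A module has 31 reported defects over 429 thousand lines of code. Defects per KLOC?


Defect density = defects / KLOC
Defect density = 31 / 429
Defect density = 0.072 defects/KLOC

0.072 defects/KLOC


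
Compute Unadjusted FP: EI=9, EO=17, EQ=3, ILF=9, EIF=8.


UFP = EI*4 + EO*5 + EQ*4 + ILF*10 + EIF*7
UFP = 9*4 + 17*5 + 3*4 + 9*10 + 8*7
UFP = 36 + 85 + 12 + 90 + 56
UFP = 279

279


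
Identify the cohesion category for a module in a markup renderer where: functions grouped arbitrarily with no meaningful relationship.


Reasoning: Worst: random grouping
Type: Coincidental cohesion

Coincidental cohesion


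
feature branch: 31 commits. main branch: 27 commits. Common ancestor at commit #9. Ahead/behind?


Common ancestor: commit #9
feature commits after divergence: 31 - 9 = 22
main commits after divergence: 27 - 9 = 18
feature is 22 commits ahead of main
main is 18 commits ahead of feature

feature ahead: 22, main ahead: 18


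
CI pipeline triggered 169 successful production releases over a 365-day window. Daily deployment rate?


Formula: deployments per day = releases / days
= 169 / 365
= 0.463 deploys/day
(equivalently, 3.24 deploys/week)

0.463 deploys/day


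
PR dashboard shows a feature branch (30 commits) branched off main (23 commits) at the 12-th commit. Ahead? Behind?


Common ancestor: commit #12
feature commits after divergence: 30 - 12 = 18
main commits after divergence: 23 - 12 = 11
feature is 18 commits ahead of main
main is 11 commits ahead of feature

feature ahead: 18, main ahead: 11


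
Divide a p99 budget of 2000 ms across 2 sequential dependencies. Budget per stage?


Formula: per_stage = total_budget / stages
per_stage = 2000 / 2
per_stage = 1000.0 ms

1000.0 ms


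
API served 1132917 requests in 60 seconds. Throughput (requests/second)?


Formula: throughput = requests / seconds
throughput = 1132917 / 60
throughput = 18881.95 requests/second

18881.95 requests/second


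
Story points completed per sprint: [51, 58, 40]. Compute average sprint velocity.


Formula: Avg velocity = Total points / Number of sprints
Points: [51, 58, 40]
Sum = 51 + 58 + 40 = 149
Avg velocity = 149 / 3 = 49.67 points/sprint

49.67 points/sprint


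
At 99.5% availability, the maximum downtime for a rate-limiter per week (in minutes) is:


Formula: allowed downtime = period * (100 - SLA) / 100
Period (week) = 10080 minutes
Unavailability fraction = (100 - 99.5) / 100
Allowed downtime = 10080 * (100 - 99.5) / 100
Allowed downtime = 50.4 minutes

50.4 minutes


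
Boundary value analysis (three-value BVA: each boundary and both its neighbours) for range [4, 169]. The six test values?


Range: [4, 169]
Boundaries: just below min, min, min+1, max-1, max, just above max
Values: [3, 4, 5, 168, 169, 170]

[3, 4, 5, 168, 169, 170]


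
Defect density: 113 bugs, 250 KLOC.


Defect density = defects / KLOC
Defect density = 113 / 250
Defect density = 0.452 defects/KLOC

0.452 defects/KLOC


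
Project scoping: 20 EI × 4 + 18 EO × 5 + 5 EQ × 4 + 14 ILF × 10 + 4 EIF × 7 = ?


UFP = EI*4 + EO*5 + EQ*4 + ILF*10 + EIF*7
UFP = 20*4 + 18*5 + 5*4 + 14*10 + 4*7
UFP = 80 + 90 + 20 + 140 + 28
UFP = 358

358


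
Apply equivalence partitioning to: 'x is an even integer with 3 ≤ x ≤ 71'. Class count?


Constraint: even integers in [3, 71]
Class 1: x < 3 — out-of-range invalid
Class 2: x in [3,71] but odd — wrong type invalid
Class 3: x in [3,71] and even — valid
Class 4: x > 71 — out-of-range invalid
Total equivalence classes: 4

4 equivalence classes


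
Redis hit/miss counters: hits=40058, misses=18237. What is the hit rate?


Formula: hit rate = hits / (hits + misses) * 100
hit rate = 40058 / (40058 + 18237) * 100
hit rate = 40058 / 58295 * 100
hit rate = 68.72%

68.72%


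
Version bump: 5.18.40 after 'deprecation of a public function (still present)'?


Current: 5.18.40
Change category: 'deprecation of a public function (still present)' → minor bump
SemVer rule: minor bump → increment MINOR, reset PATCH to 0 (MAJOR unchanged)
New: 5.19.0

5.19.0


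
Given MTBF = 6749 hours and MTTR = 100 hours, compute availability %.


Availability = MTBF / (MTBF + MTTR)
Availability = 6749 / (6749 + 100)
Availability = 6749 / 6849
Availability = 98.5399%

98.5399%


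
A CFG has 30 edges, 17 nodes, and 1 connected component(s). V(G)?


Formula: V(G) = E - N + 2P
V(G) = 30 - 17 + 2*1
V(G) = 13 + 2
V(G) = 15

15


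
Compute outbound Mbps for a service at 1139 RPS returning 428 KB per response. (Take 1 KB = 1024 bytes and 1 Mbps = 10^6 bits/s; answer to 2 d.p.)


Formula: Mbps = payload_bytes * RPS * 8 / 1e6
Payload per request = 428 KB = 428 * 1024 = 438272 bytes
Total bytes/sec = 438272 * 1139 = 499191808
Total bits/sec = 499191808 * 8 = 3993534464
Mbps = 3993534464 / 1e6 = 3993.53

3993.53 Mbps


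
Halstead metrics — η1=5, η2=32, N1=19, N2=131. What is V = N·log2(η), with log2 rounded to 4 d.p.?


Formula: V = N * log2(η), where N = N1 + N2 and η = η1 + η2
η = 5 + 32 = 37
N = 19 + 131 = 150
log2(37) ≈ 5.2095
V = 150 * 5.2095 = 781.43

781.43


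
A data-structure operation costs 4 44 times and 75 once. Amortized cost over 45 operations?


Formula: Amortized cost = Total cost / Operations
Total cost = (44 * 4) + (1 * 75)
Total cost = 176 + 75 = 251
Amortized = 251 / 45 = 5.5778

5.5778


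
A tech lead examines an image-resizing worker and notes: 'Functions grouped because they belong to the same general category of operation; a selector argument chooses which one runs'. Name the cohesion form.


Reasoning: Grouped by category of activity, not by data or sequence
Type: Logical cohesion

Logical cohesion


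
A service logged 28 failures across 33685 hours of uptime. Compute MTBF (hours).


Formula: MTBF = Total operating time / Number of failures
MTBF = 33685 / 28
MTBF = 1203.04 hours

1203.04 hours


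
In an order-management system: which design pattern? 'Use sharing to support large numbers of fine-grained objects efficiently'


This matches the Flyweight pattern

Flyweight


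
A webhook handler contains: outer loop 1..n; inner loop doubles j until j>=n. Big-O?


Reasoning: linear outer times logarithmic inner
Complexity: O(n log n)

O(n log n)


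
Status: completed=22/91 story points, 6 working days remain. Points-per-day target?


Formula: Required rate = Remaining points / Days left
Remaining = 91 - 22 = 69 points
Required rate = 69 / 6 = 11.5 points/day

11.5 points/day


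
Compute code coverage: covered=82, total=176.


Coverage = covered / total * 100
Coverage = 82 / 176 * 100
Coverage = 46.59%

46.59%


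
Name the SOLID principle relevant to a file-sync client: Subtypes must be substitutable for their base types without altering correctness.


This describes the Liskov Substitution Principle (LSP)

Liskov Substitution Principle (LSP)


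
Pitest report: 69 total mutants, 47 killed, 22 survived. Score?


Mutation score = killed / total * 100
Mutation score = 47 / 69 * 100
Mutation score = 68.12%

68.12%


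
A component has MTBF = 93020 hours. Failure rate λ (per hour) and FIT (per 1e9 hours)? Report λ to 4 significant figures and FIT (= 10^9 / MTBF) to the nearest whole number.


Formula: λ = 1 / MTBF; FIT = λ × 1e9 = 1e9 / MTBF
λ = 1 / 93020 ≈ 1.075e-05 failures/hour
FIT = 1e9 / 93020 ≈ 10750 failures per 1e9 hours (nearest whole number)

λ = 1.075e-05 /h, FIT = 10750


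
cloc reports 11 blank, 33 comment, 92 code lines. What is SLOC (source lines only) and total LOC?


Total LOC = blank + comment + code
Total LOC = 11 + 33 + 92 = 136
SLOC (source only) = code = 92

Total LOC: 136, SLOC: 92


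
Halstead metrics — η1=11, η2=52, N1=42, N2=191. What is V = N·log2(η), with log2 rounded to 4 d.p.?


Formula: V = N * log2(η), where N = N1 + N2 and η = η1 + η2
η = 11 + 52 = 63
N = 42 + 191 = 233
log2(63) ≈ 5.9773
V = 233 * 5.9773 = 1392.71

1392.71


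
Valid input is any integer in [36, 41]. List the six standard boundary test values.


Range: [36, 41]
Boundaries: just below min, min, min+1, max-1, max, just above max
Values: [35, 36, 37, 40, 41, 42]

[35, 36, 37, 40, 41, 42]


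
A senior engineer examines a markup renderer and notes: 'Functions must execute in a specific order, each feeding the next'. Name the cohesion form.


Reasoning: Output of one is input to next
Type: Sequential cohesion

Sequential cohesion


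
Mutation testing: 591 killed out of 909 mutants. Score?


Mutation score = killed / total * 100
Mutation score = 591 / 909 * 100
Mutation score = 65.02%

65.02%


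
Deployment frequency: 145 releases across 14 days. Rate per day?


Formula: deployments per day = releases / days
= 145 / 14
= 10.357 deploys/day
(equivalently, 72.5 deploys/week)

10.357 deploys/day


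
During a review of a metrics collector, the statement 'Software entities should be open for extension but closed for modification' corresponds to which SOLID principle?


This describes the Open/Closed Principle (OCP)

Open/Closed Principle (OCP)


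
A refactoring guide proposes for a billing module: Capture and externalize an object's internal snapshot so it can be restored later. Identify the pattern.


This matches the Memento pattern

Memento


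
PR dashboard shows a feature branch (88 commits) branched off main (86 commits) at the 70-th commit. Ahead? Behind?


Common ancestor: commit #70
feature commits after divergence: 88 - 70 = 18
main commits after divergence: 86 - 70 = 16
feature is 18 commits ahead of main
main is 16 commits ahead of feature

feature ahead: 18, main ahead: 16


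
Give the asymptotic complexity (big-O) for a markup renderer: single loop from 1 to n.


Reasoning: one pass through n items
Complexity: O(n)

O(n)


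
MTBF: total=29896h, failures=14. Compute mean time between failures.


Formula: MTBF = Total operating time / Number of failures
MTBF = 29896 / 14
MTBF = 2135.43 hours

2135.43 hours


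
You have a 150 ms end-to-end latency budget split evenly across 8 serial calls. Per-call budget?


Formula: per_stage = total_budget / stages
per_stage = 150 / 8
per_stage = 18.75 ms

18.75 ms


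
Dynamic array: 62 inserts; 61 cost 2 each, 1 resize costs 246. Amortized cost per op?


Formula: Amortized cost = Total cost / Operations
Total cost = (61 * 2) + (1 * 246)
Total cost = 122 + 246 = 368
Amortized = 368 / 62 = 5.9355

5.9355


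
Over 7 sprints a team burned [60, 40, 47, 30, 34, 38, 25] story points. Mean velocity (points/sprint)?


Formula: Avg velocity = Total points / Number of sprints
Points: [60, 40, 47, 30, 34, 38, 25]
Sum = 60 + 40 + 47 + 30 + 34 + 38 + 25 = 274
Avg velocity = 274 / 7 = 39.14 points/sprint

39.14 points/sprint


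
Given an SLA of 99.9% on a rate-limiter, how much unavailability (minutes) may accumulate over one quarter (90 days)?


Formula: allowed downtime = period * (100 - SLA) / 100
Period (quarter (90 days)) = 129600 minutes
Unavailability fraction = (100 - 99.9) / 100
Allowed downtime = 129600 * (100 - 99.9) / 100
Allowed downtime = 129.6 minutes

129.6 minutes


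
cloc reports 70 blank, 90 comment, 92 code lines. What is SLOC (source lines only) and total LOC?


Total LOC = blank + comment + code
Total LOC = 70 + 90 + 92 = 252
SLOC (source only) = code = 92

Total LOC: 252, SLOC: 92


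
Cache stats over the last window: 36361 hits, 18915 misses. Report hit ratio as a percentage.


Formula: hit rate = hits / (hits + misses) * 100
hit rate = 36361 / (36361 + 18915) * 100
hit rate = 36361 / 55276 * 100
hit rate = 65.78%

65.78%


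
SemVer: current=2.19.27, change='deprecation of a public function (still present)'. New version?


Current: 2.19.27
Change category: 'deprecation of a public function (still present)' → minor bump
SemVer rule: minor bump → increment MINOR, reset PATCH to 0 (MAJOR unchanged)
New: 2.20.0

2.20.0


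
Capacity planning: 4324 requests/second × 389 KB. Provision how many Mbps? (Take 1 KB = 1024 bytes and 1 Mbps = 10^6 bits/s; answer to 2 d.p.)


Formula: Mbps = payload_bytes * RPS * 8 / 1e6
Payload per request = 389 KB = 389 * 1024 = 398336 bytes
Total bytes/sec = 398336 * 4324 = 1722404864
Total bits/sec = 1722404864 * 8 = 13779238912
Mbps = 13779238912 / 1e6 = 13779.24

13779.24 Mbps


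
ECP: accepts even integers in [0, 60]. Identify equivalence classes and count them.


Constraint: even integers in [0, 60]
Class 1: x < 0 — out-of-range invalid
Class 2: x in [0,60] but odd — wrong type invalid
Class 3: x in [0,60] and even — valid
Class 4: x > 60 — out-of-range invalid
Total equivalence classes: 4

4 equivalence classes


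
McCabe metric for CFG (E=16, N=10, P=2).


Formula: V(G) = E - N + 2P
V(G) = 16 - 10 + 2*2
V(G) = 6 + 4
V(G) = 10

10


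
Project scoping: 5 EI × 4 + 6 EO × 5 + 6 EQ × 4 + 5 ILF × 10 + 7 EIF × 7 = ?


UFP = EI*4 + EO*5 + EQ*4 + ILF*10 + EIF*7
UFP = 5*4 + 6*5 + 6*4 + 5*10 + 7*7
UFP = 20 + 30 + 24 + 50 + 49
UFP = 173

173


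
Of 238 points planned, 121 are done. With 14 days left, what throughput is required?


Formula: Required rate = Remaining points / Days left
Remaining = 238 - 121 = 117 points
Required rate = 117 / 14 = 8.36 points/day

8.36 points/day


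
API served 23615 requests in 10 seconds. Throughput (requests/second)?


Formula: throughput = requests / seconds
throughput = 23615 / 10
throughput = 2361.5 requests/second

2361.5 requests/second


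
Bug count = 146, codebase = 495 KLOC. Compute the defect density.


Defect density = defects / KLOC
Defect density = 146 / 495
Defect density = 0.295 defects/KLOC

0.295 defects/KLOC


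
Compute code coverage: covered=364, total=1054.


Coverage = covered / total * 100
Coverage = 364 / 1054 * 100
Coverage = 34.54%

34.54%


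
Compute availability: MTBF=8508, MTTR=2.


Availability = MTBF / (MTBF + MTTR)
Availability = 8508 / (8508 + 2)
Availability = 8508 / 8510
Availability = 99.9765%

99.9765%


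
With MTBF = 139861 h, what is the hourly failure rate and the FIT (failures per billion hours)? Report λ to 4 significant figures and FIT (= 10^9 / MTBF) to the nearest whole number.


Formula: λ = 1 / MTBF; FIT = λ × 1e9 = 1e9 / MTBF
λ = 1 / 139861 ≈ 7.150e-06 failures/hour
FIT = 1e9 / 139861 ≈ 7150 failures per 1e9 hours (nearest whole number)

λ = 7.150e-06 /h, FIT = 7150


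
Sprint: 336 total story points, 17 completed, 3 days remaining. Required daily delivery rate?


Formula: Required rate = Remaining points / Days left
Remaining = 336 - 17 = 319 points
Required rate = 319 / 3 = 106.33 points/day

106.33 points/day


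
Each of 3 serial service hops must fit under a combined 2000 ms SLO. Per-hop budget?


Formula: per_stage = total_budget / stages
per_stage = 2000 / 3
per_stage = 666.67 ms

666.67 ms


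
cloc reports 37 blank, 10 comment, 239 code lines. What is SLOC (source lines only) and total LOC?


Total LOC = blank + comment + code
Total LOC = 37 + 10 + 239 = 286
SLOC (source only) = code = 239

Total LOC: 286, SLOC: 239


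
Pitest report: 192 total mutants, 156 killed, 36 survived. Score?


Mutation score = killed / total * 100
Mutation score = 156 / 192 * 100
Mutation score = 81.25%

81.25%


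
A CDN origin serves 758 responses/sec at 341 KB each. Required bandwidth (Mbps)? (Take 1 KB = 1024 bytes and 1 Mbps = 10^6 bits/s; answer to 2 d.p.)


Formula: Mbps = payload_bytes * RPS * 8 / 1e6
Payload per request = 341 KB = 341 * 1024 = 349184 bytes
Total bytes/sec = 349184 * 758 = 264681472
Total bits/sec = 264681472 * 8 = 2117451776
Mbps = 2117451776 / 1e6 = 2117.45

2117.45 Mbps


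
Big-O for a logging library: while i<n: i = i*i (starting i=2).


Reasoning: squaring drives double-exponential growth; iterations ~ log log n
Complexity: O(log log n)

O(log log n)


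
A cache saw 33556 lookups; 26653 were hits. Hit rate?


Formula: hit rate = hits / (hits + misses) * 100
hit rate = 26653 / (26653 + 6903) * 100
hit rate = 26653 / 33556 * 100
hit rate = 79.43%

79.43%


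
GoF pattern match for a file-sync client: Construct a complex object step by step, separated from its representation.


This matches the Builder pattern

Builder


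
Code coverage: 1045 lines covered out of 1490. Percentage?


Coverage = covered / total * 100
Coverage = 1045 / 1490 * 100
Coverage = 70.13%

70.13%


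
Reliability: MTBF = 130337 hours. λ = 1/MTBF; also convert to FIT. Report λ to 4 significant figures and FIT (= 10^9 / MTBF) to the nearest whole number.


Formula: λ = 1 / MTBF; FIT = λ × 1e9 = 1e9 / MTBF
λ = 1 / 130337 ≈ 7.672e-06 failures/hour
FIT = 1e9 / 130337 ≈ 7672 failures per 1e9 hours (nearest whole number)

λ = 7.672e-06 /h, FIT = 7672


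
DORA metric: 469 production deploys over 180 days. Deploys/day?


Formula: deployments per day = releases / days
= 469 / 180
= 2.606 deploys/day
(equivalently, 18.24 deploys/week)

2.606 deploys/day


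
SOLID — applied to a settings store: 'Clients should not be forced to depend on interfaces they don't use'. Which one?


This describes the Interface Segregation Principle (ISP)

Interface Segregation Principle (ISP)


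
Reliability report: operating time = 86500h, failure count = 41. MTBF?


Formula: MTBF = Total operating time / Number of failures
MTBF = 86500 / 41
MTBF = 2109.76 hours

2109.76 hours


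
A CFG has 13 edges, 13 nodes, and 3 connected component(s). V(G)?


Formula: V(G) = E - N + 2P
V(G) = 13 - 13 + 2*3
V(G) = 0 + 6
V(G) = 6

6


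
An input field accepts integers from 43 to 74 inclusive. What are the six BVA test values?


Range: [43, 74]
Boundaries: just below min, min, min+1, max-1, max, just above max
Values: [42, 43, 44, 73, 74, 75]

[42, 43, 44, 73, 74, 75]


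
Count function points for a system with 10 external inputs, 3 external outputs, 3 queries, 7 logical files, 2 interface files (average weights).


UFP = EI*4 + EO*5 + EQ*4 + ILF*10 + EIF*7
UFP = 10*4 + 3*5 + 3*4 + 7*10 + 2*7
UFP = 40 + 15 + 12 + 70 + 14
UFP = 151

151


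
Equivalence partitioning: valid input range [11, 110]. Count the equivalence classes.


Valid range: [11, 110]
Class 1: x < 11 — invalid
Class 2: 11 ≤ x ≤ 110 — valid
Class 3: x > 110 — invalid
Total equivalence classes: 3

3 equivalence classes
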